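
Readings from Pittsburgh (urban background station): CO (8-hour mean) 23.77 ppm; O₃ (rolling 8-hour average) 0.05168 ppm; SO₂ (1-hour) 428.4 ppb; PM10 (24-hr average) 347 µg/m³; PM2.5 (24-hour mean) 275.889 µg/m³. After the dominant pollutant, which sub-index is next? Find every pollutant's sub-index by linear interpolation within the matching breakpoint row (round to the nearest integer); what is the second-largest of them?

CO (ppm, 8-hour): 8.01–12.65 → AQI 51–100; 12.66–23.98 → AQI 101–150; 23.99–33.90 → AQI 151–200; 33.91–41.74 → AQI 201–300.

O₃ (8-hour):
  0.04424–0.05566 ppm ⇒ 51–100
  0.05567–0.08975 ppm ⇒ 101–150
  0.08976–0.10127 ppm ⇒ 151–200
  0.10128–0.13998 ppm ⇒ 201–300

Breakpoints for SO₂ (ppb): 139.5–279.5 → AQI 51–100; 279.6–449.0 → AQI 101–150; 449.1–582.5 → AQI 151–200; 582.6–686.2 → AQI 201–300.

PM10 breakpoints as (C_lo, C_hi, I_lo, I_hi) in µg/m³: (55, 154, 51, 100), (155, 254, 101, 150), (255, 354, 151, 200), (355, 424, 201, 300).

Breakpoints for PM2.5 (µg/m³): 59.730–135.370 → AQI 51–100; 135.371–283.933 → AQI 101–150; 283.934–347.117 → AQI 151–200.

CO 23.77: bracket 12.66–23.98 → index 101–150; slope 49/11.32, offset 11.11.
AQI = 101 + 49/11.32·11.11 ≈ 149.09 ⇒ 149.
O₃ 0.05168: bracket 0.04424–0.05566 → index 51–100; slope 49/0.01142, offset 0.00744.
AQI = 51 + 49/0.01142·0.00744 ≈ 82.92 ⇒ 83.
SO₂ 428.4: bracket 279.6–449.0 → index 101–150; slope 49/169.4, offset 148.8.
AQI = 101 + 49/169.4·148.8 ≈ 144.04 ⇒ 144.
PM10: row 255–354 (AQI 151–200). (200−151)·(347−255)/(354−255) + 151 = 49·92/99 + 151 ≈ 196.54 → 197.
PM2.5 275.889: bracket 135.371–283.933 → index 101–150; slope 49/148.562, offset 140.518.
AQI = 101 + 49/148.562·140.518 ≈ 147.35 ⇒ 147.
Sub-indices: CO→149, O₃→83, SO₂→144, PM10→197, PM2.5→147. Ranked high→low: 197, 149, 147, 144, 83. Second-highest sub-index = 149.

149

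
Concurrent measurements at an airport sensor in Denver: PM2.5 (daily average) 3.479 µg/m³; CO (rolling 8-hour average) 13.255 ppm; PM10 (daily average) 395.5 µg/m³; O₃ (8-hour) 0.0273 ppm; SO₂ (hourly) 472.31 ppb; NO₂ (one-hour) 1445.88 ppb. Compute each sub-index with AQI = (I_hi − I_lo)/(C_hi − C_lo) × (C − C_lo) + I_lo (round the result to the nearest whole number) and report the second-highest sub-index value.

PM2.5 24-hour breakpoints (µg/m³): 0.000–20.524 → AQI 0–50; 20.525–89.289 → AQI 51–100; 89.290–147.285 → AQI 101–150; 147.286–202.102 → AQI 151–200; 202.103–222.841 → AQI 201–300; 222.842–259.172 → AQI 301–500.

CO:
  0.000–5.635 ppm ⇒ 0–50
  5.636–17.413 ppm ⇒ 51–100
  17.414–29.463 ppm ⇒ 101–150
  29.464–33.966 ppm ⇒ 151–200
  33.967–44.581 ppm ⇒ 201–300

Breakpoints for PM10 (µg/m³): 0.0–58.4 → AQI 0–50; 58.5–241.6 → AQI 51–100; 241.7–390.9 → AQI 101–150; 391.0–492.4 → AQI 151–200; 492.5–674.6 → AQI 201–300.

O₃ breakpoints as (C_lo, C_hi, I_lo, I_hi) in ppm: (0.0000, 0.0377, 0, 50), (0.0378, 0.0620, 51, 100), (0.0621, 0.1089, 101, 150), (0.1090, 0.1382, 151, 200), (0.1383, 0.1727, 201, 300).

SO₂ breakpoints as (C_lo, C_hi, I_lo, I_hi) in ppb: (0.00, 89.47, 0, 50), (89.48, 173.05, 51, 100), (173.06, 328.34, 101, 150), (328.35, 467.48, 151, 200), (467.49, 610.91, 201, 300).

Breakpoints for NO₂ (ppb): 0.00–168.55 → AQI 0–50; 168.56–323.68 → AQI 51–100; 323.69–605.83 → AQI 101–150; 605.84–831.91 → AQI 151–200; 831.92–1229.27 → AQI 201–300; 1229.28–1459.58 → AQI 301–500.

PM2.5: 3.479 lies in 0.000–20.524, so I_lo=0, I_hi=50, C_lo=0.000, C_hi=20.524.
(50−0)/(20.524−0.000) × (3.479−0.000) + 0 = 50/20.524 × 3.479 + 0 ≈ 8.48 → 8.
CO: 13.255 ∈ [5.636, 17.413] ↔ index [51, 100].
51 + (13.255−5.636)·(100−51)/(17.413−5.636) = 51 + 7.619·49/11.777 ≈ 82.70, so AQI = 83.
PM10: row 391.0–492.4 (AQI 151–200). (200−151)·(395.5−391.0)/(492.4−391.0) + 151 = 49·4.5/101.4 + 151 ≈ 153.17 → 153.
O₃: 0.0273 lies in 0.0000–0.0377, so I_lo=0, I_hi=50, C_lo=0.0000, C_hi=0.0377.
(50−0)/(0.0377−0.0000) × (0.0273−0.0000) + 0 = 50/0.0377 × 0.0273 + 0 ≈ 36.21 → 36.
SO₂: 472.31 lies in 467.49–610.91, so I_lo=201, I_hi=300, C_lo=467.49, C_hi=610.91.
(300−201)/(610.91−467.49) × (472.31−467.49) + 201 = 99/143.42 × 4.82 + 201 ≈ 204.33 → 204.
NO₂: 1445.88 lies in 1229.28–1459.58, so I_lo=301, I_hi=500, C_lo=1229.28, C_hi=1459.58.
(500−301)/(1459.58−1229.28) × (1445.88−1229.28) + 301 = 199/230.30 × 216.60 + 301 ≈ 488.16 → 488.
Sub-indices: PM2.5→8, CO→83, PM10→153, O₃→36, SO₂→204, NO₂→488. Ranked high→low: 488, 204, 153, 83, 36, 8. Second-highest sub-index = 204.

204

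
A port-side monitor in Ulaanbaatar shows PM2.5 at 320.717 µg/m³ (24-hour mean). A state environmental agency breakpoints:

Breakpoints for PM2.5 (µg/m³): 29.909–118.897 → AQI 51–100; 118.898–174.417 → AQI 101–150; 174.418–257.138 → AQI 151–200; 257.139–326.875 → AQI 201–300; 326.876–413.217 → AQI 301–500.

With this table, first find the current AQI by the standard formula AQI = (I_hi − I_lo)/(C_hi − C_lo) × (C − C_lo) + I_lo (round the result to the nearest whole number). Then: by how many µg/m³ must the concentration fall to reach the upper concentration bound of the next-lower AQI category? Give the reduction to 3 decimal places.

63.579

PM2.5: 320.717 lies in 257.139–326.875, so I_lo=201, I_hi=300, C_lo=257.139, C_hi=326.875.
(300−201)/(326.875−257.139) × (320.717−257.139) + 201 = 99/69.736 × 63.578 + 201 ≈ 291.26 → 291.
Current AQI 291 is in the Very Unhealthy range (201–300). The next-lower category tops out at AQI 200, whose upper concentration bound is 257.138 µg/m³.
Reduction needed = 320.717 − 257.138 = 63.579 µg/m³.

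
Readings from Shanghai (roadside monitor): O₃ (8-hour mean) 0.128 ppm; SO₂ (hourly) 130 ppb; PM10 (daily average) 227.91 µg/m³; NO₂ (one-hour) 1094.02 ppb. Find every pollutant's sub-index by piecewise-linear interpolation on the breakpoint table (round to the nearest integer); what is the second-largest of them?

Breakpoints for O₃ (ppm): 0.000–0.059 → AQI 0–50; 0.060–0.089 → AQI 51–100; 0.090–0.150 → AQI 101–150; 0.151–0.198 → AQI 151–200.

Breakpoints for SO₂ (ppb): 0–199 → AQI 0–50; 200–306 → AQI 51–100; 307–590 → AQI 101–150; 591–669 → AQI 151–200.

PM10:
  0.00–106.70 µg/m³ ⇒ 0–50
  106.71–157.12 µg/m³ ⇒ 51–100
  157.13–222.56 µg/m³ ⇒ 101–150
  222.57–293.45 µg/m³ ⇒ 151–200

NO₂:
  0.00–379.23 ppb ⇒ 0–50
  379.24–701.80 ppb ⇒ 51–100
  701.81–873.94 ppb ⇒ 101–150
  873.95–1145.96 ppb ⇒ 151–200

155

O₃: row 0.090–0.150 (AQI 101–150). (150−101)·(0.128−0.090)/(0.150−0.090) + 101 = 49·0.038/0.060 + 101 ≈ 132.03 → 132.
SO₂: 130 ∈ [0, 199] ↔ index [0, 50].
0 + (130−0)·(50−0)/(199−0) = 0 + 130·50/199 ≈ 32.66, so AQI = 33.
PM10 227.91: bracket 222.57–293.45 → index 151–200; slope 49/70.88, offset 5.34.
AQI = 151 + 49/70.88·5.34 ≈ 154.69 ⇒ 155.
NO₂ 1094.02: bracket 873.95–1145.96 → index 151–200; slope 49/272.01, offset 220.07.
AQI = 151 + 49/272.01·220.07 ≈ 190.64 ⇒ 191.
Sub-indices: O₃→132, SO₂→33, PM10→155, NO₂→191. Ranked high→low: 191, 155, 132, 33. Second-highest sub-index = 155.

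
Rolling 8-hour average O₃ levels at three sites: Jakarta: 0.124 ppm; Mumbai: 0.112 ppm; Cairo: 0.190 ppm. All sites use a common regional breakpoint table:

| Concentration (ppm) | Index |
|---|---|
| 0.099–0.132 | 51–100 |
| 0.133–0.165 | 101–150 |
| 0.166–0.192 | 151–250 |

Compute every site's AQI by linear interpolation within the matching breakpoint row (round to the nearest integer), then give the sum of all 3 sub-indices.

Jakarta: 0.124 ∈ [0.099, 0.132] ↔ index [51, 100].
51 + (0.124−0.099)·(100−51)/(0.132−0.099) = 51 + 0.025·49/0.033 ≈ 88.12, so AQI = 88.
Mumbai: row 0.099–0.132 (AQI 51–100). (100−51)·(0.112−0.099)/(0.132−0.099) + 51 = 49·0.013/0.033 + 51 ≈ 70.30 → 70.
Cairo: 0.190 ∈ [0.166, 0.192] ↔ index [151, 250].
151 + (0.190−0.166)·(250−151)/(0.192−0.166) = 151 + 0.024·99/0.026 ≈ 242.38, so AQI = 242.
AQIs: Jakarta=88, Mumbai=70, Cairo=242. Sum = 88 + 70 + 242 = 400.

400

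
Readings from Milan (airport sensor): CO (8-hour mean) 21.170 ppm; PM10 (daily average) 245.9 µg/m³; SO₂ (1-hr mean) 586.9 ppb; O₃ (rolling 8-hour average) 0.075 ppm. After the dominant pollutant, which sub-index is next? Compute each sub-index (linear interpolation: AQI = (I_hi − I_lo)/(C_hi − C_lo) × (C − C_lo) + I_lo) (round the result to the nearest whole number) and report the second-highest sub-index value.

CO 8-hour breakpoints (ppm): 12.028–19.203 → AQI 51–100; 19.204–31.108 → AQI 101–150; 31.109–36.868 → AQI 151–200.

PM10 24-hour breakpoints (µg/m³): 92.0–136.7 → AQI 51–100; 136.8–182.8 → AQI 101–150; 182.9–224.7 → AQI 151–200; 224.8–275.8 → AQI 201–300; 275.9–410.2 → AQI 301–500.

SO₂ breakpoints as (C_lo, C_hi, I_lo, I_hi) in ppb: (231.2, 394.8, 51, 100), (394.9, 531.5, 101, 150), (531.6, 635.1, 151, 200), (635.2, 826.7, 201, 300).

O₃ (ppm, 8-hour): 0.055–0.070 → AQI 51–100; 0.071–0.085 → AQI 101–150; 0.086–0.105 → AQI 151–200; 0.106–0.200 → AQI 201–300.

CO: row 19.204–31.108 (AQI 101–150). (150−101)·(21.170−19.204)/(31.108−19.204) + 101 = 49·1.966/11.904 + 101 ≈ 109.09 → 109.
PM10: row 224.8–275.8 (AQI 201–300). (300−201)·(245.9−224.8)/(275.8−224.8) + 201 = 99·21.1/51.0 + 201 ≈ 241.96 → 242.
SO₂: 586.9 ∈ [531.6, 635.1] ↔ index [151, 200].
151 + (586.9−531.6)·(200−151)/(635.1−531.6) = 151 + 55.3·49/103.5 ≈ 177.18, so AQI = 177.
O₃: 0.075 lies in 0.071–0.085, so I_lo=101, I_hi=150, C_lo=0.071, C_hi=0.085.
(150−101)/(0.085−0.071) × (0.075−0.071) + 101 = 49/0.014 × 0.004 + 101 ≈ 115.00 → 115.
Sub-indices: CO→109, PM10→242, SO₂→177, O₃→115. Ranked high→low: 242, 177, 115, 109. Second-highest sub-index = 177.

177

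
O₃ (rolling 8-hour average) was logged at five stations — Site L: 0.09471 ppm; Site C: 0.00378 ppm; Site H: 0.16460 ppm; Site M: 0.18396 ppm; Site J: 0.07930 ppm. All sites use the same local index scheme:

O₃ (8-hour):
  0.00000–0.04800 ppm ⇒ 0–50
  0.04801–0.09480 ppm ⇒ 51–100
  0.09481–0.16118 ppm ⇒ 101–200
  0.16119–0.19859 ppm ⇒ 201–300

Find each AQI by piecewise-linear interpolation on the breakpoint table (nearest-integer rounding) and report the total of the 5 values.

Site L 0.09471: bracket 0.04801–0.09480 → index 51–100; slope 49/0.04679, offset 0.04670.
AQI = 51 + 49/0.04679·0.04670 ≈ 99.91 ⇒ 100.
Site C 0.00378: bracket 0.00000–0.04800 → index 0–50; slope 50/0.04800, offset 0.00378.
AQI = 0 + 50/0.04800·0.00378 ≈ 3.94 ⇒ 4.
Site H: 0.16460 lies in 0.16119–0.19859, so I_lo=201, I_hi=300, C_lo=0.16119, C_hi=0.19859.
(300−201)/(0.19859−0.16119) × (0.16460−0.16119) + 201 = 99/0.03740 × 0.00341 + 201 ≈ 210.03 → 210.
Site M: 0.18396 lies in 0.16119–0.19859, so I_lo=201, I_hi=300, C_lo=0.16119, C_hi=0.19859.
(300−201)/(0.19859−0.16119) × (0.18396−0.16119) + 201 = 99/0.03740 × 0.02277 + 201 ≈ 261.27 → 261.
Site J: 0.07930 lies in 0.04801–0.09480, so I_lo=51, I_hi=100, C_lo=0.04801, C_hi=0.09480.
(100−51)/(0.09480−0.04801) × (0.07930−0.04801) + 51 = 49/0.04679 × 0.03129 + 51 ≈ 83.77 → 84.
AQIs: Site L=100, Site C=4, Site H=210, Site M=261, Site J=84. Sum = 100 + 4 + 210 + 261 + 84 = 659.

659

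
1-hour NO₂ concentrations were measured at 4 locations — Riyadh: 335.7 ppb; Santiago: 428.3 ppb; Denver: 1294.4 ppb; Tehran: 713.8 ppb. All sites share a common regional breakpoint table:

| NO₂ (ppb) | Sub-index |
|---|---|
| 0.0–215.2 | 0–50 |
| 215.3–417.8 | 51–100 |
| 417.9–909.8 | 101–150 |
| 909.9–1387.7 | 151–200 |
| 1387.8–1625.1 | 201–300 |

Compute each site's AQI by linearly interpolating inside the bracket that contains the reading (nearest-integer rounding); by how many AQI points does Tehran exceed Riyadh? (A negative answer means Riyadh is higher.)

50

Riyadh: row 215.3–417.8 (AQI 51–100). (100−51)·(335.7−215.3)/(417.8−215.3) + 51 = 49·120.4/202.5 + 51 ≈ 80.13 → 80.
Santiago: row 417.9–909.8 (AQI 101–150). (150−101)·(428.3−417.9)/(909.8−417.9) + 101 = 49·10.4/491.9 + 101 ≈ 102.04 → 102.
Denver: 1294.4 lies in 909.9–1387.7, so I_lo=151, I_hi=200, C_lo=909.9, C_hi=1387.7.
(200−151)/(1387.7−909.9) × (1294.4−909.9) + 151 = 49/477.8 × 384.5 + 151 ≈ 190.43 → 190.
Tehran: 713.8 lies in 417.9–909.8, so I_lo=101, I_hi=150, C_lo=417.9, C_hi=909.8.
(150−101)/(909.8−417.9) × (713.8−417.9) + 101 = 49/491.9 × 295.9 + 101 ≈ 130.48 → 130.
AQIs: Riyadh=80, Santiago=102, Denver=190, Tehran=130. Tehran (130) − Riyadh (80) = 50.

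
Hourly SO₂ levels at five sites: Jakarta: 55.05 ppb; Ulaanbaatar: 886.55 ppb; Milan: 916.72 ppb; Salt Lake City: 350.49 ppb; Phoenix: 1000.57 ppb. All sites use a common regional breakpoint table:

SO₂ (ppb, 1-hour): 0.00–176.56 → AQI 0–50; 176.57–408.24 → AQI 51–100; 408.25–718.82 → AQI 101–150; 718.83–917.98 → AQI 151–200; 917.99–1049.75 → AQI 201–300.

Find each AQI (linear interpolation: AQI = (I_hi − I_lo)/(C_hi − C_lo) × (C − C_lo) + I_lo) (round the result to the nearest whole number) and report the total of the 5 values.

Jakarta 55.05: bracket 0.00–176.56 → index 0–50; slope 50/176.56, offset 55.05.
AQI = 0 + 50/176.56·55.05 ≈ 15.59 ⇒ 16.
Ulaanbaatar: 886.55 ∈ [718.83, 917.98] ↔ index [151, 200].
151 + (886.55−718.83)·(200−151)/(917.98−718.83) = 151 + 167.72·49/199.15 ≈ 192.27, so AQI = 192.
Milan: 916.72 ∈ [718.83, 917.98] ↔ index [151, 200].
151 + (916.72−718.83)·(200−151)/(917.98−718.83) = 151 + 197.89·49/199.15 ≈ 199.69, so AQI = 200.
Salt Lake City: 350.49 ∈ [176.57, 408.24] ↔ index [51, 100].
51 + (350.49−176.57)·(100−51)/(408.24−176.57) = 51 + 173.92·49/231.67 ≈ 87.79, so AQI = 88.
Phoenix: 1000.57 ∈ [917.99, 1049.75] ↔ index [201, 300].
201 + (1000.57−917.99)·(300−201)/(1049.75−917.99) = 201 + 82.58·99/131.76 ≈ 263.05, so AQI = 263.
AQIs: Jakarta=16, Ulaanbaatar=192, Milan=200, Salt Lake City=88, Phoenix=263. Sum = 16 + 192 + 200 + 88 + 263 = 759.

759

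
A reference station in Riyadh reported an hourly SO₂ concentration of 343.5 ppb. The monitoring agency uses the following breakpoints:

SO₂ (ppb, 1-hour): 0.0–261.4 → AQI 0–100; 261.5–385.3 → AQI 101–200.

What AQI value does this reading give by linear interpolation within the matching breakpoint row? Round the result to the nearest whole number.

167

SO₂ 343.5: bracket 261.5–385.3 → index 101–200; slope 99/123.8, offset 82.0.
AQI = 101 + 99/123.8·82.0 ≈ 166.57 ⇒ 167.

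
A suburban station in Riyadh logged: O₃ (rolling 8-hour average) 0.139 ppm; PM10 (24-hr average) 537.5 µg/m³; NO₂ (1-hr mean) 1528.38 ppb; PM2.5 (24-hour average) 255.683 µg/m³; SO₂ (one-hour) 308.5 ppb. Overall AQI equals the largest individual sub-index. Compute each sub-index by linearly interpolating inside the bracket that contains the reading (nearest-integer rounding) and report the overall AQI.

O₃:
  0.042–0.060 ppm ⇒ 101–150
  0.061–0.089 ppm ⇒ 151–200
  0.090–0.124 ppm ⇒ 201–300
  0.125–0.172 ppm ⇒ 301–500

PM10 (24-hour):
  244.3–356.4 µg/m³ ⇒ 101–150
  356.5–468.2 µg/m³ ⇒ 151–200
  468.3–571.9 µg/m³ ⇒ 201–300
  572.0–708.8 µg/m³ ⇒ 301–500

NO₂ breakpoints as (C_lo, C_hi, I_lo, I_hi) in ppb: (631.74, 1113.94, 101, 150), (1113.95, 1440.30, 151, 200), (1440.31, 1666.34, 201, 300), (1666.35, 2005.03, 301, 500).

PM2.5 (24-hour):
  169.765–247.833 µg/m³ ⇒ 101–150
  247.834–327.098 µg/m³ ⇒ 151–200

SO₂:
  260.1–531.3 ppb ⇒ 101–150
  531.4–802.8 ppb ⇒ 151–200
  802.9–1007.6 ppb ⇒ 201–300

360

O₃: 0.139 lies in 0.125–0.172, so I_lo=301, I_hi=500, C_lo=0.125, C_hi=0.172.
(500−301)/(0.172−0.125) × (0.139−0.125) + 301 = 199/0.047 × 0.014 + 301 ≈ 360.28 → 360.
PM10: row 468.3–571.9 (AQI 201–300). (300−201)·(537.5−468.3)/(571.9−468.3) + 201 = 99·69.2/103.6 + 201 ≈ 267.13 → 267.
NO₂: 1528.38 ∈ [1440.31, 1666.34] ↔ index [201, 300].
201 + (1528.38−1440.31)·(300−201)/(1666.34−1440.31) = 201 + 88.07·99/226.03 ≈ 239.57, so AQI = 240.
PM2.5: row 247.834–327.098 (AQI 151–200). (200−151)·(255.683−247.834)/(327.098−247.834) + 151 = 49·7.849/79.264 + 151 ≈ 155.85 → 156.
SO₂: 308.5 lies in 260.1–531.3, so I_lo=101, I_hi=150, C_lo=260.1, C_hi=531.3.
(150−101)/(531.3−260.1) × (308.5−260.1) + 101 = 49/271.2 × 48.4 + 101 ≈ 109.74 → 110.
Sub-indices: O₃→360, PM10→267, NO₂→240, PM2.5→156, SO₂→110. Overall AQI = max = 360; dominant pollutant is O₃.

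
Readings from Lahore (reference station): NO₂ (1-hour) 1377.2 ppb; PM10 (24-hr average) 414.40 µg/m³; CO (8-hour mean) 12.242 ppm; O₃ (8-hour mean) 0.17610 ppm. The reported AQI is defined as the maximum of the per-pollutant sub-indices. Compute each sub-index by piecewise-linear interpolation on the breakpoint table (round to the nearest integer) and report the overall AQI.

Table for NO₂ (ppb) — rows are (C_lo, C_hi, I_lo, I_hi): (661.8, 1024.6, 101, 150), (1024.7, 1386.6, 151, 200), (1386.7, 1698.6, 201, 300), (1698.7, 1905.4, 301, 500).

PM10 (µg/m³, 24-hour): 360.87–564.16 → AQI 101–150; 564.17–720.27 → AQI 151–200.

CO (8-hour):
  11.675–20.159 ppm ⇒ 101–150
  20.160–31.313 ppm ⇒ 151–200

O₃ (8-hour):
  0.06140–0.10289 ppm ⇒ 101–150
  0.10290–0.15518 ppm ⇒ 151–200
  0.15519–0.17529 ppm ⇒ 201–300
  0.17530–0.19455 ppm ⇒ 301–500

NO₂ 1377.2: bracket 1024.7–1386.6 → index 151–200; slope 49/361.9, offset 352.5.
AQI = 151 + 49/361.9·352.5 ≈ 198.73 ⇒ 199.
PM10: 414.40 ∈ [360.87, 564.16] ↔ index [101, 150].
101 + (414.40−360.87)·(150−101)/(564.16−360.87) = 101 + 53.53·49/203.29 ≈ 113.90, so AQI = 114.
CO: 12.242 lies in 11.675–20.159, so I_lo=101, I_hi=150, C_lo=11.675, C_hi=20.159.
(150−101)/(20.159−11.675) × (12.242−11.675) + 101 = 49/8.484 × 0.567 + 101 ≈ 104.27 → 104.
O₃: 0.17610 lies in 0.17530–0.19455, so I_lo=301, I_hi=500, C_lo=0.17530, C_hi=0.19455.
(500−301)/(0.19455−0.17530) × (0.17610−0.17530) + 301 = 199/0.01925 × 0.00080 + 301 ≈ 309.27 → 309.
Sub-indices: NO₂→199, PM10→114, CO→104, O₃→309. Overall AQI = max = 309; dominant pollutant is O₃.

309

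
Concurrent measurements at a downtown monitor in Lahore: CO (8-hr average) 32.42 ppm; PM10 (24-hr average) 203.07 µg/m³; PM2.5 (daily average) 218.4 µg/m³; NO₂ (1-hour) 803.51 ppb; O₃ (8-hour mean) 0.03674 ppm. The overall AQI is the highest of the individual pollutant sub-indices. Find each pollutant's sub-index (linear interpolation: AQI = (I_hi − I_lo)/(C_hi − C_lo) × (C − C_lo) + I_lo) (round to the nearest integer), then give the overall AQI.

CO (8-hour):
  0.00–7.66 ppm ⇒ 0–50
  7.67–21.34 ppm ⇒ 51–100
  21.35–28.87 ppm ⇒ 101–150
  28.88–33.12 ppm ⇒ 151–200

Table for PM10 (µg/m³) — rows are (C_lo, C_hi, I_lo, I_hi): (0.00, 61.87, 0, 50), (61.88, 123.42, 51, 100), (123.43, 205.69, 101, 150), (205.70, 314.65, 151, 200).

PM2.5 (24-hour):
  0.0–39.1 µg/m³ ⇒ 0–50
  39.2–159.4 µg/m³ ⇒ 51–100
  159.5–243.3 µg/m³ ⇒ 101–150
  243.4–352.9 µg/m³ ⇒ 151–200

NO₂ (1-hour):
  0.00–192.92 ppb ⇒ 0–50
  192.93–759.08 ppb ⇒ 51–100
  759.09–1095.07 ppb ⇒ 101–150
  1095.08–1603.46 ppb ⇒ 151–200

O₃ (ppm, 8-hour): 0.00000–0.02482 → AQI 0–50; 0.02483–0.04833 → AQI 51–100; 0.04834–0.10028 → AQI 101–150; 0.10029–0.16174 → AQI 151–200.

CO: 32.42 lies in 28.88–33.12, so I_lo=151, I_hi=200, C_lo=28.88, C_hi=33.12.
(200−151)/(33.12−28.88) × (32.42−28.88) + 151 = 49/4.24 × 3.54 + 151 ≈ 191.91 → 192.
PM10: row 123.43–205.69 (AQI 101–150). (150−101)·(203.07−123.43)/(205.69−123.43) + 101 = 49·79.64/82.26 + 101 ≈ 148.44 → 148.
PM2.5: 218.4 lies in 159.5–243.3, so I_lo=101, I_hi=150, C_lo=159.5, C_hi=243.3.
(150−101)/(243.3−159.5) × (218.4−159.5) + 101 = 49/83.8 × 58.9 + 101 ≈ 135.44 → 135.
NO₂: 803.51 lies in 759.09–1095.07, so I_lo=101, I_hi=150, C_lo=759.09, C_hi=1095.07.
(150−101)/(1095.07−759.09) × (803.51−759.09) + 101 = 49/335.98 × 44.42 + 101 ≈ 107.48 → 107.
O₃: row 0.02483–0.04833 (AQI 51–100). (100−51)·(0.03674−0.02483)/(0.04833−0.02483) + 51 = 49·0.01191/0.02350 + 51 ≈ 75.83 → 76.
Sub-indices: CO→192, PM10→148, PM2.5→135, NO₂→107, O₃→76. Overall AQI = max = 192; dominant pollutant is CO.

192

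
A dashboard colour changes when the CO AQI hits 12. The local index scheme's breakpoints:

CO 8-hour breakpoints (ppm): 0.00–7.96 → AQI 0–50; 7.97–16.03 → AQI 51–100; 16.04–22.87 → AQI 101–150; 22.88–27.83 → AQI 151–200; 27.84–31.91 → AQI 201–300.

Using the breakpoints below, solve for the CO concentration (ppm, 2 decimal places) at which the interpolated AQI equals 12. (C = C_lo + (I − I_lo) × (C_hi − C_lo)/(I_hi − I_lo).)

1.91

AQI 12 lies in the 0–50 band, which corresponds to 0.00–7.96 ppm.
C = 0.00 + (12−0)×(7.96−0.00)/(50−0) = 0.00 + 12×7.96/50 ≈ 1.9104 ppm → 1.91 ppm to 2 dp.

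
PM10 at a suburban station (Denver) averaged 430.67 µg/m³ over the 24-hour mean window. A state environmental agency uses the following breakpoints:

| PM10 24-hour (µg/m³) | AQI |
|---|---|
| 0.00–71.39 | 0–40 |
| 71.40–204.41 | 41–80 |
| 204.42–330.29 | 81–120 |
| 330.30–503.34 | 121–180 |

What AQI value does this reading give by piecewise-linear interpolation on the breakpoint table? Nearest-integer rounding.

PM10: row 330.30–503.34 (AQI 121–180). (180−121)·(430.67−330.30)/(503.34−330.30) + 121 = 59·100.37/173.04 + 121 ≈ 155.22 → 155.

155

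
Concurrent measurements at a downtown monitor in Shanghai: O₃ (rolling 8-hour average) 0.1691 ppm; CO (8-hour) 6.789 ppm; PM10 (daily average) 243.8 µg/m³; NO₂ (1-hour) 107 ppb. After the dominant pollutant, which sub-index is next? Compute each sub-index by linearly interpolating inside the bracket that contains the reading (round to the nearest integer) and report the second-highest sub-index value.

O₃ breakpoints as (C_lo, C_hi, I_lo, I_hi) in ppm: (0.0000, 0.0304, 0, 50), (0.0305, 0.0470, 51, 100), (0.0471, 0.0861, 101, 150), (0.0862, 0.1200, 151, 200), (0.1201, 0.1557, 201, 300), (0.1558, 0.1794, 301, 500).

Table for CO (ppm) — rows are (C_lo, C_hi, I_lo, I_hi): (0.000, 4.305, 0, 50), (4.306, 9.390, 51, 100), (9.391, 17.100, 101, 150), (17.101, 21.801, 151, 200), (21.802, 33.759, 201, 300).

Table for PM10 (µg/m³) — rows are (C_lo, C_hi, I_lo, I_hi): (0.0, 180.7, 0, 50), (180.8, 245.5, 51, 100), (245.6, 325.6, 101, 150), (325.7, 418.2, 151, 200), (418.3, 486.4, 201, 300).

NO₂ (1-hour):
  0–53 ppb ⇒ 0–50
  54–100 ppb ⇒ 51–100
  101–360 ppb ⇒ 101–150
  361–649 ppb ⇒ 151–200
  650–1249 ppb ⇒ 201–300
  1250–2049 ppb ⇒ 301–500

O₃: row 0.1558–0.1794 (AQI 301–500). (500−301)·(0.1691−0.1558)/(0.1794−0.1558) + 301 = 199·0.0133/0.0236 + 301 ≈ 413.15 → 413.
CO: 6.789 lies in 4.306–9.390, so I_lo=51, I_hi=100, C_lo=4.306, C_hi=9.390.
(100−51)/(9.390−4.306) × (6.789−4.306) + 51 = 49/5.084 × 2.483 + 51 ≈ 74.93 → 75.
PM10: row 180.8–245.5 (AQI 51–100). (100−51)·(243.8−180.8)/(245.5−180.8) + 51 = 49·63.0/64.7 + 51 ≈ 98.71 → 99.
NO₂: 107 ∈ [101, 360] ↔ index [101, 150].
101 + (107−101)·(150−101)/(360−101) = 101 + 6·49/259 ≈ 102.14, so AQI = 102.
Sub-indices: O₃→413, CO→75, PM10→99, NO₂→102. Ranked high→low: 413, 102, 99, 75. Second-highest sub-index = 102.

102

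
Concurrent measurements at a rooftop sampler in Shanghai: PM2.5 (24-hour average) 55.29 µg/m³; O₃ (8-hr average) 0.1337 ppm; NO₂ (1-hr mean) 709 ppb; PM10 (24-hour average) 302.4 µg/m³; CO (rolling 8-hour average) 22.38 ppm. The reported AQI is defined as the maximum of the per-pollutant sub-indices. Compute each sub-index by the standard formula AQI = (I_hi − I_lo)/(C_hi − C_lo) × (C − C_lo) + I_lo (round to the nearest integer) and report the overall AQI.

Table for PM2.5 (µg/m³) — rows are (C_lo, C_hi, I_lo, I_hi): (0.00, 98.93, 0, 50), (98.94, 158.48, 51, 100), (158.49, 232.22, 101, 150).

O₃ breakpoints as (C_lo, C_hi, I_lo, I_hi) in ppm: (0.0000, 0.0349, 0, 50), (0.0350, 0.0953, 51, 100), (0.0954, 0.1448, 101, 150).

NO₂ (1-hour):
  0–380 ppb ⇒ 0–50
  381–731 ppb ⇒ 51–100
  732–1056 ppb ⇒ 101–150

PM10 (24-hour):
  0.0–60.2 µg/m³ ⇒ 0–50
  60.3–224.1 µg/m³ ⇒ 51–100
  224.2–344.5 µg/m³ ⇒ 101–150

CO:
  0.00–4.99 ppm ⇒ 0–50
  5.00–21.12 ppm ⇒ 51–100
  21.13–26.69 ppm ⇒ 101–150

PM2.5: 55.29 lies in 0.00–98.93, so I_lo=0, I_hi=50, C_lo=0.00, C_hi=98.93.
(50−0)/(98.93−0.00) × (55.29−0.00) + 0 = 50/98.93 × 55.29 + 0 ≈ 27.94 → 28.
O₃: row 0.0954–0.1448 (AQI 101–150). (150−101)·(0.1337−0.0954)/(0.1448−0.0954) + 101 = 49·0.0383/0.0494 + 101 ≈ 138.99 → 139.
NO₂ 709: bracket 381–731 → index 51–100; slope 49/350, offset 328.
AQI = 51 + 49/350·328 ≈ 96.92 ⇒ 97.
PM10 302.4: bracket 224.2–344.5 → index 101–150; slope 49/120.3, offset 78.2.
AQI = 101 + 49/120.3·78.2 ≈ 132.85 ⇒ 133.
CO: 22.38 lies in 21.13–26.69, so I_lo=101, I_hi=150, C_lo=21.13, C_hi=26.69.
(150−101)/(26.69−21.13) × (22.38−21.13) + 101 = 49/5.56 × 1.25 + 101 ≈ 112.02 → 112.
Sub-indices: PM2.5→28, O₃→139, NO₂→97, PM10→133, CO→112. Overall AQI = max = 139; dominant pollutant is O₃.
AQI 139: Unhealthy for Sensitive Groups.

139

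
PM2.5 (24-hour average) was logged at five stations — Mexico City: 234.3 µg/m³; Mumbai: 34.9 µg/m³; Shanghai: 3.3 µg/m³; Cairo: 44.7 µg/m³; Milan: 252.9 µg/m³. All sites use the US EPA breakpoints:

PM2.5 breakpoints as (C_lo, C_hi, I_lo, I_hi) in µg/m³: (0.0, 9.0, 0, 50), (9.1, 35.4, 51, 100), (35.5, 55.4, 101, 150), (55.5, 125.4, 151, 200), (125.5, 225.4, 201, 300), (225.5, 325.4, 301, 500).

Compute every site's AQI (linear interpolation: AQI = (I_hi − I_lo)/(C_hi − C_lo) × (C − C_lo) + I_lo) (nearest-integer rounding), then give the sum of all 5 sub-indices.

916

Mexico City: row 225.5–325.4 (AQI 301–500). (500−301)·(234.3−225.5)/(325.4−225.5) + 301 = 199·8.8/99.9 + 301 ≈ 318.53 → 319.
Mumbai: 34.9 lies in 9.1–35.4, so I_lo=51, I_hi=100, C_lo=9.1, C_hi=35.4.
(100−51)/(35.4−9.1) × (34.9−9.1) + 51 = 49/26.3 × 25.8 + 51 ≈ 99.07 → 99.
Shanghai: 3.3 ∈ [0.0, 9.0] ↔ index [0, 50].
0 + (3.3−0.0)·(50−0)/(9.0−0.0) = 0 + 3.3·50/9.0 ≈ 18.33, so AQI = 18.
Cairo: 44.7 ∈ [35.5, 55.4] ↔ index [101, 150].
101 + (44.7−35.5)·(150−101)/(55.4−35.5) = 101 + 9.2·49/19.9 ≈ 123.65, so AQI = 124.
Milan: row 225.5–325.4 (AQI 301–500). (500−301)·(252.9−225.5)/(325.4−225.5) + 301 = 199·27.4/99.9 + 301 ≈ 355.58 → 356.
AQIs: Mexico City=319, Mumbai=99, Shanghai=18, Cairo=124, Milan=356. Sum = 319 + 99 + 18 + 124 + 356 = 916.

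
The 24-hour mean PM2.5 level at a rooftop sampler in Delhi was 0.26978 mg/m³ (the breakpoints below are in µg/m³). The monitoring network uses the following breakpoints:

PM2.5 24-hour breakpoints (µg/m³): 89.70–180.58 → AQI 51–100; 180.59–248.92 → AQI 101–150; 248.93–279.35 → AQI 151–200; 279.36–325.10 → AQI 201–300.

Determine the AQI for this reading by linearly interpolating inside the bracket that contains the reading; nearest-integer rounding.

Convert: 0.26978 mg/m³ = 269.78 µg/m³.
PM2.5 269.78: bracket 248.93–279.35 → index 151–200; slope 49/30.42, offset 20.85.
AQI = 151 + 49/30.42·20.85 ≈ 184.58 ⇒ 185.

185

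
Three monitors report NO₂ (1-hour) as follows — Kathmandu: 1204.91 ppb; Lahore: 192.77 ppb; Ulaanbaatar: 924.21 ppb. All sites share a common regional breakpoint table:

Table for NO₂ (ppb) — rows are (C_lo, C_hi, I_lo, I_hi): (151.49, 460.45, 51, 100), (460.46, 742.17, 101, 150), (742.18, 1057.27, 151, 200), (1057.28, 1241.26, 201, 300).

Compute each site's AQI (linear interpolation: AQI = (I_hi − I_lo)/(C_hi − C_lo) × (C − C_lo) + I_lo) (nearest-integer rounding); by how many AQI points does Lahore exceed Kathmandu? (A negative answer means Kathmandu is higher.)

-222

Kathmandu: 1204.91 lies in 1057.28–1241.26, so I_lo=201, I_hi=300, C_lo=1057.28, C_hi=1241.26.
(300−201)/(1241.26−1057.28) × (1204.91−1057.28) + 201 = 99/183.98 × 147.63 + 201 ≈ 280.44 → 280.
Lahore: 192.77 ∈ [151.49, 460.45] ↔ index [51, 100].
51 + (192.77−151.49)·(100−51)/(460.45−151.49) = 51 + 41.28·49/308.96 ≈ 57.55, so AQI = 58.
Ulaanbaatar 924.21: bracket 742.18–1057.27 → index 151–200; slope 49/315.09, offset 182.03.
AQI = 151 + 49/315.09·182.03 ≈ 179.31 ⇒ 179.
AQIs: Kathmandu=280, Lahore=58, Ulaanbaatar=179. Lahore (58) − Kathmandu (280) = -222.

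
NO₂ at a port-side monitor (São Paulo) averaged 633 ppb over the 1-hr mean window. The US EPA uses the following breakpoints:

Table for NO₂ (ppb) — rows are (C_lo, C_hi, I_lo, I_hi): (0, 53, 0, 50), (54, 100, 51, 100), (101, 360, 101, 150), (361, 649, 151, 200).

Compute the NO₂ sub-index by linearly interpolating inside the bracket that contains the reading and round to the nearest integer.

NO₂ 633: bracket 361–649 → index 151–200; slope 49/288, offset 272.
AQI = 151 + 49/288·272 ≈ 197.28 ⇒ 197.
AQI 197 falls in the Unhealthy category.

197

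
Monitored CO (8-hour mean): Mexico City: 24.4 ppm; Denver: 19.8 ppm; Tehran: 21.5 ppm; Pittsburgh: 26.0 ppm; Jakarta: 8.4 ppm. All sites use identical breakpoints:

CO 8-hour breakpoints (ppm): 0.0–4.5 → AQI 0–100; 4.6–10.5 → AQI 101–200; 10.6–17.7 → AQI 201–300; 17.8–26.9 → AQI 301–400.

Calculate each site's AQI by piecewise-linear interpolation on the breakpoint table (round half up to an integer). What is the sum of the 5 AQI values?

1592

Mexico City 24.4: bracket 17.8–26.9 → index 301–400; slope 99/9.1, offset 6.6.
AQI = 301 + 99/9.1·6.6 ≈ 372.80 ⇒ 373.
Denver: 19.8 lies in 17.8–26.9, so I_lo=301, I_hi=400, C_lo=17.8, C_hi=26.9.
(400−301)/(26.9−17.8) × (19.8−17.8) + 301 = 99/9.1 × 2.0 + 301 ≈ 322.76 → 323.
Tehran 21.5: bracket 17.8–26.9 → index 301–400; slope 99/9.1, offset 3.7.
AQI = 301 + 99/9.1·3.7 ≈ 341.25 ⇒ 341.
Pittsburgh: 26.0 ∈ [17.8, 26.9] ↔ index [301, 400].
301 + (26.0−17.8)·(400−301)/(26.9−17.8) = 301 + 8.2·99/9.1 ≈ 390.21, so AQI = 390.
Jakarta: 8.4 ∈ [4.6, 10.5] ↔ index [101, 200].
101 + (8.4−4.6)·(200−101)/(10.5−4.6) = 101 + 3.8·99/5.9 ≈ 164.76, so AQI = 165.
AQIs: Mexico City=373, Denver=323, Tehran=341, Pittsburgh=390, Jakarta=165. Sum = 373 + 323 + 341 + 390 + 165 = 1592.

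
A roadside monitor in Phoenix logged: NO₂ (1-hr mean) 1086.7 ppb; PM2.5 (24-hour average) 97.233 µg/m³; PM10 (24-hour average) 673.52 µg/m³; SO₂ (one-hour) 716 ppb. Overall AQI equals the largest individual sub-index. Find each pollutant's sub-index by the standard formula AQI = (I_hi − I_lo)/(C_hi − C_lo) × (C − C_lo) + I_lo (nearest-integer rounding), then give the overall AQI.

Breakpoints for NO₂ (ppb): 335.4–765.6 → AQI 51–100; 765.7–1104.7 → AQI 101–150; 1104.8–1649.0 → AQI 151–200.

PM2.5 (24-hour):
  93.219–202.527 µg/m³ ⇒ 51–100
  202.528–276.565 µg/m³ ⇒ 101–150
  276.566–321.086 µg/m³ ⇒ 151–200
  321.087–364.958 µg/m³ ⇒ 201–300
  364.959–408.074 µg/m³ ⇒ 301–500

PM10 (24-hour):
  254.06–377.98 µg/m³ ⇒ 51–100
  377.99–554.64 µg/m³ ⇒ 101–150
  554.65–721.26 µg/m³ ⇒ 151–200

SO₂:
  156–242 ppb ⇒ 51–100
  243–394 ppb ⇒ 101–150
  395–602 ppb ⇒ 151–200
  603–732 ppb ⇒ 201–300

288

NO₂: row 765.7–1104.7 (AQI 101–150). (150−101)·(1086.7−765.7)/(1104.7−765.7) + 101 = 49·321.0/339.0 + 101 ≈ 147.40 → 147.
PM2.5 97.233: bracket 93.219–202.527 → index 51–100; slope 49/109.308, offset 4.014.
AQI = 51 + 49/109.308·4.014 ≈ 52.80 ⇒ 53.
PM10: 673.52 ∈ [554.65, 721.26] ↔ index [151, 200].
151 + (673.52−554.65)·(200−151)/(721.26−554.65) = 151 + 118.87·49/166.61 ≈ 185.96, so AQI = 186.
SO₂: 716 ∈ [603, 732] ↔ index [201, 300].
201 + (716−603)·(300−201)/(732−603) = 201 + 113·99/129 ≈ 287.72, so AQI = 288.
Sub-indices: NO₂→147, PM2.5→53, PM10→186, SO₂→288. Overall AQI = max = 288; dominant pollutant is SO₂.
AQI 288: Very Unhealthy.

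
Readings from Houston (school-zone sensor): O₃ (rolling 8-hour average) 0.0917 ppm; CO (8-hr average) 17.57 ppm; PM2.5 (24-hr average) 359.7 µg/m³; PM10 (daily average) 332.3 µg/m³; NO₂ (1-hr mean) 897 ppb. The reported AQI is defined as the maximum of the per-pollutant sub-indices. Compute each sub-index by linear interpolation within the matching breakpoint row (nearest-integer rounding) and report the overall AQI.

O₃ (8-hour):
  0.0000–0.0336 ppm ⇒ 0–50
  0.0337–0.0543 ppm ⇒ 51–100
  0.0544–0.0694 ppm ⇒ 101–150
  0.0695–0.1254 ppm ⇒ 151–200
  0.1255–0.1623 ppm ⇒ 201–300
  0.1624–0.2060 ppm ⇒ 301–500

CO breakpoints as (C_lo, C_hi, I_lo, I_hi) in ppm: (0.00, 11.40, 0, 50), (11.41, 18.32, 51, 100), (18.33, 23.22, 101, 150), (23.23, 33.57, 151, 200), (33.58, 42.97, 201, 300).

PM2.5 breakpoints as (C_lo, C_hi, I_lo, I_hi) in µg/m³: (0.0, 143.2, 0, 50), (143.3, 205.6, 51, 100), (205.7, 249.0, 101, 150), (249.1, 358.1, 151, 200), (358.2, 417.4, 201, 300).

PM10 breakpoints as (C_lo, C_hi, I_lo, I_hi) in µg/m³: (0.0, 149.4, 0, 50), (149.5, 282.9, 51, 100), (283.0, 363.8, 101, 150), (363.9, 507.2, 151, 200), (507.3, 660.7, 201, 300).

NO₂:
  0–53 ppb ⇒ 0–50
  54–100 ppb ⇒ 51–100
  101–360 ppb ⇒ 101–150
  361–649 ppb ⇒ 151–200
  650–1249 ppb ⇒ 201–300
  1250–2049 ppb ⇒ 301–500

242

O₃: row 0.0695–0.1254 (AQI 151–200). (200−151)·(0.0917−0.0695)/(0.1254−0.0695) + 151 = 49·0.0222/0.0559 + 151 ≈ 170.46 → 170.
CO 17.57: bracket 11.41–18.32 → index 51–100; slope 49/6.91, offset 6.16.
AQI = 51 + 49/6.91·6.16 ≈ 94.68 ⇒ 95.
PM2.5: 359.7 ∈ [358.2, 417.4] ↔ index [201, 300].
201 + (359.7−358.2)·(300−201)/(417.4−358.2) = 201 + 1.5·99/59.2 ≈ 203.51, so AQI = 204.
PM10: 332.3 lies in 283.0–363.8, so I_lo=101, I_hi=150, C_lo=283.0, C_hi=363.8.
(150−101)/(363.8−283.0) × (332.3−283.0) + 101 = 49/80.8 × 49.3 + 101 ≈ 130.90 → 131.
NO₂: 897 ∈ [650, 1249] ↔ index [201, 300].
201 + (897−650)·(300−201)/(1249−650) = 201 + 247·99/599 ≈ 241.82, so AQI = 242.
Sub-indices: O₃→170, CO→95, PM2.5→204, PM10→131, NO₂→242. Overall AQI = max = 242; dominant pollutant is NO₂.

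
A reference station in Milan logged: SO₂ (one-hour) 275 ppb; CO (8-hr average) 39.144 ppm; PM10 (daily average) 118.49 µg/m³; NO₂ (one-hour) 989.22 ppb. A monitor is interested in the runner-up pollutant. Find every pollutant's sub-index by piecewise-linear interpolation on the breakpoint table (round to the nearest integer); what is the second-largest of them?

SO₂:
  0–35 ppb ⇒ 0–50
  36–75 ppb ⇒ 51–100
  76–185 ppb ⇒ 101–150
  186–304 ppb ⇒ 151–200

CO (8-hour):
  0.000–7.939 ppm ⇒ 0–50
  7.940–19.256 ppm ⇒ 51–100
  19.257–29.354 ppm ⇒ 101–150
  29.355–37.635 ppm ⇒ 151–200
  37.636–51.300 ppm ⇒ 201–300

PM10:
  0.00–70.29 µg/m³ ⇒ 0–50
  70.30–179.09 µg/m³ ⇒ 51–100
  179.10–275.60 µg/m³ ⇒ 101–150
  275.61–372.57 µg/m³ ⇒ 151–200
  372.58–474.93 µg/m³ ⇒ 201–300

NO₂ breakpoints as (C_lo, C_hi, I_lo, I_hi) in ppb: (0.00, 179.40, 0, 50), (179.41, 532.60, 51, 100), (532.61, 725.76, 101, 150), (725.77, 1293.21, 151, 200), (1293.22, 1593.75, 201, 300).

SO₂: 275 lies in 186–304, so I_lo=151, I_hi=200, C_lo=186, C_hi=304.
(200−151)/(304−186) × (275−186) + 151 = 49/118 × 89 + 151 ≈ 187.96 → 188.
CO 39.144: bracket 37.636–51.300 → index 201–300; slope 99/13.664, offset 1.508.
AQI = 201 + 99/13.664·1.508 ≈ 211.93 ⇒ 212.
PM10 118.49: bracket 70.30–179.09 → index 51–100; slope 49/108.79, offset 48.19.
AQI = 51 + 49/108.79·48.19 ≈ 72.71 ⇒ 73.
NO₂: 989.22 ∈ [725.77, 1293.21] ↔ index [151, 200].
151 + (989.22−725.77)·(200−151)/(1293.21−725.77) = 151 + 263.45·49/567.44 ≈ 173.75, so AQI = 174.
Sub-indices: SO₂→188, CO→212, PM10→73, NO₂→174. Ranked high→low: 212, 188, 174, 73. Second-highest sub-index = 188.

188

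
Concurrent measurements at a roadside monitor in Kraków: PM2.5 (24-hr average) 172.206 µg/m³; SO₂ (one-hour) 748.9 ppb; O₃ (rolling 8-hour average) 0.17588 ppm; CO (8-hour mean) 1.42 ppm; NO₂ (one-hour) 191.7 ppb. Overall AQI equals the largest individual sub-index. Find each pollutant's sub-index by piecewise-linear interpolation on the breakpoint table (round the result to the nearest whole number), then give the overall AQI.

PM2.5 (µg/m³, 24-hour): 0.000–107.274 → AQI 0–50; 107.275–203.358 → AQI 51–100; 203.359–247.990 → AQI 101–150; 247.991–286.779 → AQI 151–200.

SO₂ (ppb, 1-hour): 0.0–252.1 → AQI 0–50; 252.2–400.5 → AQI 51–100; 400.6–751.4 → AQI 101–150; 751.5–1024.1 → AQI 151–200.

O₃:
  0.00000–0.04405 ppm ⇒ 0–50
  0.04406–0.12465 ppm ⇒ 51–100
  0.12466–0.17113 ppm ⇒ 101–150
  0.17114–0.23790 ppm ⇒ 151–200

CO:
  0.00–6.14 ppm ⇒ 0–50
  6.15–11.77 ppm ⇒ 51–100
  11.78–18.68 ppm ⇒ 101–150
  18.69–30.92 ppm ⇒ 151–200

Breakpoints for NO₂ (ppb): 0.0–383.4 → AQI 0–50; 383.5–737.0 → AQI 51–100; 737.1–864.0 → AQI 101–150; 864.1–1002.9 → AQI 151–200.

PM2.5 172.206: bracket 107.275–203.358 → index 51–100; slope 49/96.083, offset 64.931.
AQI = 51 + 49/96.083·64.931 ≈ 84.11 ⇒ 84.
SO₂: 748.9 ∈ [400.6, 751.4] ↔ index [101, 150].
101 + (748.9−400.6)·(150−101)/(751.4−400.6) = 101 + 348.3·49/350.8 ≈ 149.65, so AQI = 150.
O₃: 0.17588 lies in 0.17114–0.23790, so I_lo=151, I_hi=200, C_lo=0.17114, C_hi=0.23790.
(200−151)/(0.23790−0.17114) × (0.17588−0.17114) + 151 = 49/0.06676 × 0.00474 + 151 ≈ 154.48 → 154.
CO: 1.42 lies in 0.00–6.14, so I_lo=0, I_hi=50, C_lo=0.00, C_hi=6.14.
(50−0)/(6.14−0.00) × (1.42−0.00) + 0 = 50/6.14 × 1.42 + 0 ≈ 11.56 → 12.
NO₂: 191.7 lies in 0.0–383.4, so I_lo=0, I_hi=50, C_lo=0.0, C_hi=383.4.
(50−0)/(383.4−0.0) × (191.7−0.0) + 0 = 50/383.4 × 191.7 + 0 ≈ 25.00 → 25.
Sub-indices: PM2.5→84, SO₂→150, O₃→154, CO→12, NO₂→25. Overall AQI = max = 154; dominant pollutant is O₃.
AQI 154: Unhealthy.

154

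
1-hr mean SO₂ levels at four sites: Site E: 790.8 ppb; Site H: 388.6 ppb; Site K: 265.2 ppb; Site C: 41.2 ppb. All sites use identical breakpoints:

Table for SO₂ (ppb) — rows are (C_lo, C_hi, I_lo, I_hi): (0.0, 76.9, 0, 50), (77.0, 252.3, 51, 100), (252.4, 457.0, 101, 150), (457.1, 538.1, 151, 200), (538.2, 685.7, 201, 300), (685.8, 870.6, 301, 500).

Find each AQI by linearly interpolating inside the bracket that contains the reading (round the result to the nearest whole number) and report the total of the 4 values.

Site E: 790.8 lies in 685.8–870.6, so I_lo=301, I_hi=500, C_lo=685.8, C_hi=870.6.
(500−301)/(870.6−685.8) × (790.8−685.8) + 301 = 199/184.8 × 105.0 + 301 ≈ 414.07 → 414.
Site H: 388.6 ∈ [252.4, 457.0] ↔ index [101, 150].
101 + (388.6−252.4)·(150−101)/(457.0−252.4) = 101 + 136.2·49/204.6 ≈ 133.62, so AQI = 134.
Site K: row 252.4–457.0 (AQI 101–150). (150−101)·(265.2−252.4)/(457.0−252.4) + 101 = 49·12.8/204.6 + 101 ≈ 104.07 → 104.
Site C 41.2: bracket 0.0–76.9 → index 0–50; slope 50/76.9, offset 41.2.
AQI = 0 + 50/76.9·41.2 ≈ 26.79 ⇒ 27.
AQIs: Site E=414, Site H=134, Site K=104, Site C=27. Sum = 414 + 134 + 104 + 27 = 679.

679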